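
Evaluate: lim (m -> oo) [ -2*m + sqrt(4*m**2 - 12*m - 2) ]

-3

This has the form ∞ − ∞. Multiply and divide by the conjugate √(4*m^2 - 12*m - 2) + 2m.
That gives (-12m - 2) / (√(4*m^2 - 12*m - 2) + 2m).
Divide numerator and denominator by m: the limit is -12/(2·2) = -3.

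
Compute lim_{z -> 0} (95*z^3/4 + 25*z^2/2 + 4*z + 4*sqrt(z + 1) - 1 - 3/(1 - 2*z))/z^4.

-1541/32

Substitution gives 0/0 (the numerator vanishes to order 4).
Expand each term to order z^4: the coefficient of z^4 in -3·1/(1 - 2z) is -48 and in 4·√(1 + z) is -5/32.
Lower-order terms cancel with the polynomial part, so the numerator is (-1541/32)·z^4 + o(z^4), and the limit is (-1541/32)/(1) = -1541/32.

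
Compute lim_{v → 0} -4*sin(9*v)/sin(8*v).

-9/2

Substitution gives 0/0.
Divide numerator and denominator by v: sin(9v)/v → 9 and sin(8v)/v → 8, so the limit is -4·9/8 = -9/2.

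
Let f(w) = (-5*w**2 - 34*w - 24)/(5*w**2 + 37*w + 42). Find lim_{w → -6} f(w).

-26/23

Direct substitution gives 0/0, so factor. Both numerator and denominator have (w + 6) as a factor.
After cancelling, the expression reduces to (-5*w - 4)/(5*w + 7).
Substituting w = -6 gives -26/23.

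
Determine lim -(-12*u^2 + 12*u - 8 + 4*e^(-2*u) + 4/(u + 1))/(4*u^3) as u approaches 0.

Substitution gives 0/0; apply L'Hôpital's rule 3 times.
After differentiating numerator and denominator 3 times the quotient is (-32*e^(-2*u) - 24/(u + 1)^4)/(-24); at u = 0 this is 7/3.

7/3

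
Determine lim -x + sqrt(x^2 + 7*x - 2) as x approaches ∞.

7/2

An ∞ − ∞ form. Rationalising with the conjugate, the difference becomes (7x - 2) / (√(x^2 + 7*x - 2) + x).
For large x the denominator behaves like 2·x, so the quotient tends to 7/2 = 7/2.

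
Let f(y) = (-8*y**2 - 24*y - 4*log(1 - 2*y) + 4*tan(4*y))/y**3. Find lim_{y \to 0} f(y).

Substitution gives 0/0; apply L'Hôpital's rule 3 times.
After differentiating numerator and denominator 3 times the quotient is (1536*tan(4*y)^2/cos(4*y)^2 + 512/cos(4*y)^2 - 64/(2*y - 1)^3)/(6); at y = 0 this is 96.

96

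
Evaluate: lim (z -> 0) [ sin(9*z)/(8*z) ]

Substitution gives 0/0.
Write it as (9/8)·sin(9z)/(9z); since sin(u)/u → 1, the limit is 9/8.

9/8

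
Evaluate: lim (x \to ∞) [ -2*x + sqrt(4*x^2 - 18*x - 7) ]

This has the form ∞ − ∞. Multiply and divide by the conjugate √(4*x^2 - 18*x - 7) + 2x.
That gives (-18x - 7) / (√(4*x^2 - 18*x - 7) + 2x).
Divide numerator and denominator by x: the limit is -18/(2·2) = -9/2.

-9/2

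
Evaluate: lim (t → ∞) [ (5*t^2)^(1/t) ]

Base → ∞ and exponent → 0: an ∞^0 form.
Take logs: (1/t)·ln(5·t^2) = (ln 5 + 2·ln t)/t → 0.
So the limit is e^0 = 1.

1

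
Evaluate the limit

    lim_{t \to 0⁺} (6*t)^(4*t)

1

Base → 0⁺ and exponent → 0⁺: a 0^0 form.
Take logs: 4t·ln(6t). This is 0·(−∞); rewriting as ln(6t)/(1/(4t)) and applying L'Hôpital gives 0.
Hence the limit is e^0 = 1.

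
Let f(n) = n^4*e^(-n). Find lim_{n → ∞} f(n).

0

Write as n^4/e^{1n}, an ∞/∞ form.
Exponential growth dominates any polynomial, so repeated L'Hôpital (or the standard result) gives 0.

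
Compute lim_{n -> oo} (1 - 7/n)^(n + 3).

Let L be the limit and take ln: ln L = lim (n + 3)·ln(1 - 7/n) = lim (n + 3)·(-7/n + O(1/n²)) = -7.
Hence L = e^(-7).

e^(-7)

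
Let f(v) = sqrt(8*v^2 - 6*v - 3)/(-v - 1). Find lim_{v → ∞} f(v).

-2*√(2)

For large |v|, √(8*v^2 - 6*v - 3) ≈ √8·|v| and the denominator ≈ -v.
Since v → +∞, |v| = v, giving √8/(-1) = -2*√(2).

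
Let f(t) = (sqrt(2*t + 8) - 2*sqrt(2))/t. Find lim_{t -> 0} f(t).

√(2)/4

Substitution gives 0/0. Multiply numerator and denominator by the conjugate √(8 + 2t) + √8.
The numerator becomes (8 + 2t) − 8 = 2t, so the expression simplifies to 2/(√(8 + 2t) + √8).
Letting t → 0 gives 2/(2√8) = √(2)/4.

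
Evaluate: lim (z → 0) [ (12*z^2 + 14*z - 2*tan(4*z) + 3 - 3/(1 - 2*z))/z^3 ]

Substitution gives 0/0 (the numerator vanishes to order 3).
Expand each term to order z^3: the coefficient of z^3 in -3·1/(1 - 2z) is -24 and in -2·tan(4z) is -128/3.
Lower-order terms cancel with the polynomial part, so the numerator is (-200/3)·z^3 + o(z^3), and the limit is (-200/3)/(1) = -200/3.

-200/3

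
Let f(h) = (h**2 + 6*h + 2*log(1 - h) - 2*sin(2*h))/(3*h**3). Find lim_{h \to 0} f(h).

Substitution gives 0/0 (the numerator vanishes to order 3).
Expand each term to order h^3: the coefficient of h^3 in 2·ln(1 - h) is -2/3 and in -2·sin(2h) is 8/3.
Lower-order terms cancel with the polynomial part, so the numerator is (2)·h^3 + o(h^3), and the limit is (2)/(3) = 2/3.

2/3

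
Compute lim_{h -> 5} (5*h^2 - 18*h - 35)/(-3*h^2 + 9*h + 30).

At h = 5 both the top and bottom vanish — a removable singularity. Factoring out (h - 5) from each leaves (5*h + 7)/(-3*h - 6), which at h = 5 equals -32/21.

-32/21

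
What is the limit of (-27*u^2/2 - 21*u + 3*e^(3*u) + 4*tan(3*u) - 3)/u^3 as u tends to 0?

Substitution gives 0/0 (the numerator vanishes to order 3).
Expand each term to order u^3: the coefficient of u^3 in 3·e^(3u) is 27/2 and in 4·tan(3u) is 36.
Lower-order terms cancel with the polynomial part, so the numerator is (99/2)·u^3 + o(u^3), and the limit is (99/2)/(1) = 99/2.

99/2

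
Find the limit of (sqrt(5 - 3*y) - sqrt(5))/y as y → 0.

-3*√(5)/10

A 0/0 form; rationalise with √(5 - 3y) + √5. This collapses the numerator to -3y, leaving -3/(√(5 - 3y) + √5) → -3/(2√5) = -3*√(5)/10.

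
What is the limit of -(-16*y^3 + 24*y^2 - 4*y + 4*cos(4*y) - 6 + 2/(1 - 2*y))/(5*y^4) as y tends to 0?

-224/15

Substitution gives 0/0; apply L'Hôpital's rule 4 times.
After differentiating numerator and denominator 4 times the quotient is (1024*cos(4*y) - 768/(2*y - 1)^5)/(-120); at y = 0 this is -224/15.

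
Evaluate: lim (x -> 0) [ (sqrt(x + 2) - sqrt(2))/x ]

A 0/0 form; rationalise with √(2 + x) + √2. This collapses the numerator to x, leaving 1/(√(2 + x) + √2) → 1/(2√2) = √(2)/4.

√(2)/4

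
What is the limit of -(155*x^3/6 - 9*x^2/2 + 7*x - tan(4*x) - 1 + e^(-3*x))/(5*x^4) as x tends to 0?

-27/40

Substitution gives 0/0; apply L'Hôpital's rule 4 times.
After differentiating numerator and denominator 4 times the quotient is (-6144*tan(4*x)^5 - 10240*tan(4*x)^3 - 4096*tan(4*x) + 81*e^(-3*x))/(-120); at x = 0 this is -27/40.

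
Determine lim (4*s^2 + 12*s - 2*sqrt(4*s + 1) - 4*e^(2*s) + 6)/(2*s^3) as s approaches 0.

Substitution gives 0/0 (the numerator vanishes to order 3).
Expand each term to order s^3: the coefficient of s^3 in -2·√(1 + 4s) is -8 and in -4·e^(2s) is -16/3.
Lower-order terms cancel with the polynomial part, so the numerator is (-40/3)·s^3 + o(s^3), and the limit is (-40/3)/(2) = -20/3.

-20/3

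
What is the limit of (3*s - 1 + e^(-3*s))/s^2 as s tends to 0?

Direct substitution gives 0/0.
Apply L'Hôpital: lim (3 - 3*e^(-3*s))/(2*s), still 0/0.
After 2 applications of L'Hôpital's rule the quotient is (9*e^(-3*s))/(2); substituting s = 0 gives 9/2.

9/2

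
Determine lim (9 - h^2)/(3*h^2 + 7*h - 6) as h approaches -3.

At h = -3 both the top and bottom vanish — a removable singularity. Factoring out (h + 3) from each leaves (3 - h)/(3*h - 2), which at h = -3 equals -6/11.

-6/11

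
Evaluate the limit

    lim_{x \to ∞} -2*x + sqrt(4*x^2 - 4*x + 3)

An ∞ − ∞ form. Rationalising with the conjugate, the difference becomes (-4x + 3) / (√(4*x^2 - 4*x + 3) + 2x).
For large x the denominator behaves like 2·2x, so the quotient tends to -4/4 = -1.

-1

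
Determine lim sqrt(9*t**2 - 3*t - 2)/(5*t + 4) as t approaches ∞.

For large |t|, √(9*t^2 - 3*t - 2) ≈ √9·|t| and the denominator ≈ 5t.
Since t → +∞, |t| = t, giving √9/(5) = 3/5.

3/5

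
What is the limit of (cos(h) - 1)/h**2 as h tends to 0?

Direct substitution gives 0/0.
Apply L'Hôpital: lim (-sin(h))/(2*h), still 0/0.
After 2 applications of L'Hôpital's rule the quotient is (-cos(h))/(2); substituting h = 0 gives -1/2.

-1/2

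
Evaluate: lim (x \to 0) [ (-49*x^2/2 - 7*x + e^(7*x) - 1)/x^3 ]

343/6

Direct substitution gives 0/0.
Apply L'Hôpital: lim (-49*x + 7*e^(7*x) - 7)/(3*x^2), still 0/0.
Apply L'Hôpital: lim (49*e^(7*x) - 49)/(6*x), still 0/0.
After 3 applications of L'Hôpital's rule the quotient is (343*e^(7*x))/(6); substituting x = 0 gives 343/6.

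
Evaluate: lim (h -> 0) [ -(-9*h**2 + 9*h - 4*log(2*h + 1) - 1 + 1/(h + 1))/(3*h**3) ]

Substitution gives 0/0 (the numerator vanishes to order 3).
Expand each term to order h^3: the coefficient of h^3 in -4·ln(1 + 2h) is -32/3 and in 1/(1 + h) is -1.
Lower-order terms cancel with the polynomial part, so the numerator is (-35/3)·h^3 + o(h^3), and the limit is (-35/3)/(-3) = 35/9.

35/9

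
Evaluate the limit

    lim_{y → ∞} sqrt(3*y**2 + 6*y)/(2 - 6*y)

For large |y|, √(3*y^2 + 6*y) ≈ √3·|y| and the denominator ≈ -6y.
Since y → +∞, |y| = y, giving √3/(-6) = -√(3)/6.

-√(3)/6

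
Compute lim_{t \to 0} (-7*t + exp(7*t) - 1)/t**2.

49/2

Direct substitution gives 0/0.
Apply L'Hôpital: lim (7*e^(7*t) - 7)/(2*t), still 0/0.
After 2 applications of L'Hôpital's rule the quotient is (49*e^(7*t))/(2); substituting t = 0 gives 49/2.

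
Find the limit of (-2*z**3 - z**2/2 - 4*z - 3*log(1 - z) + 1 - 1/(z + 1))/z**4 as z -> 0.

-1/4

Substitution gives 0/0; apply L'Hôpital's rule 4 times.
After differentiating numerator and denominator 4 times the quotient is (-24/(z + 1)^5 + 18/(z - 1)^4)/(24); at z = 0 this is -1/4.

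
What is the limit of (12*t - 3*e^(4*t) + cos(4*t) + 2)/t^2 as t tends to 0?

Substitution gives 0/0; apply L'Hôpital's rule 2 times.
After differentiating numerator and denominator 2 times the quotient is (-48*e^(4*t) - 16*cos(4*t))/(2); at t = 0 this is -32.

-32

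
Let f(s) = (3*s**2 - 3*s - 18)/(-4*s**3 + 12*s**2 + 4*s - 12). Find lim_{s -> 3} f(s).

At s = 3 both the top and bottom vanish — a removable singularity. Factoring out (s - 3) from each leaves (3*s + 6)/(4 - 4*s^2), which at s = 3 equals -15/32.

-15/32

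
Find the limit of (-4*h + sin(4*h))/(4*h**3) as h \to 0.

-8/3

Direct substitution gives 0/0.
Apply L'Hôpital: lim (4*cos(4*h) - 4)/(12*h^2), still 0/0.
Apply L'Hôpital: lim (-16*sin(4*h))/(24*h), still 0/0.
After 3 applications of L'Hôpital's rule the quotient is (-64*cos(4*h))/(24); substituting h = 0 gives -8/3.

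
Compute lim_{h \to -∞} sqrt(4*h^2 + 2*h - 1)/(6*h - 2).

For large |h|, √(4*h^2 + 2*h - 1) ≈ √4·|h| and the denominator ≈ 6h.
Since h → −∞, |h| = −h, giving −√4/(6) = -1/3.

-1/3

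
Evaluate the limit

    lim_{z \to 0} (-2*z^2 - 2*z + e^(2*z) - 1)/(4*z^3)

1/3

Direct substitution gives 0/0.
Apply L'Hôpital: lim (-4*z + 2*e^(2*z) - 2)/(12*z^2), still 0/0.
Apply L'Hôpital: lim (4*e^(2*z) - 4)/(24*z), still 0/0.
After 3 applications of L'Hôpital's rule the quotient is (8*e^(2*z))/(24); substituting z = 0 gives 1/3.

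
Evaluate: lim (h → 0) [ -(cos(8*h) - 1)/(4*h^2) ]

8

Direct substitution gives 0/0.
Apply L'Hôpital: lim (-8*sin(8*h))/(-8*h), still 0/0.
After 2 applications of L'Hôpital's rule the quotient is (-64*cos(8*h))/(-8); substituting h = 0 gives 8.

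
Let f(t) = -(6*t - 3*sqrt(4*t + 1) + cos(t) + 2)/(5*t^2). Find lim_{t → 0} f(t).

Substitution gives 0/0; apply L'Hôpital's rule 2 times.
After differentiating numerator and denominator 2 times the quotient is (-cos(t) + 12/(4*t + 1)^(3/2))/(-10); at t = 0 this is -11/10.

-11/10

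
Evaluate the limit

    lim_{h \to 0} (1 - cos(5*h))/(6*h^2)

Substitution gives 0/0.
Use (1 − cos u)/u² → 1/2 with u = 5h: the limit is 5²/(2·6) = 25/12.

25/12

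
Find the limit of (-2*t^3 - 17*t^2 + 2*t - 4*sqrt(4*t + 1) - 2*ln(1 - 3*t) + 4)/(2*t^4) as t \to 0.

Substitution gives 0/0; apply L'Hôpital's rule 4 times.
After differentiating numerator and denominator 4 times the quotient is (960/(4*t + 1)^(7/2) + 972/(3*t - 1)^4)/(48); at t = 0 this is 161/4.

161/4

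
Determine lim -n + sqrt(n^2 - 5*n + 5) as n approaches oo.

-5/2

This has the form ∞ − ∞. Multiply and divide by the conjugate √(n^2 - 5*n + 5) + n.
That gives (-5n + 5) / (√(n^2 - 5*n + 5) + n).
Divide numerator and denominator by n: the limit is -5/(2·1) = -5/2.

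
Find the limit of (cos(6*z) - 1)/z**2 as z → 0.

-18

Direct substitution gives 0/0.
Apply L'Hôpital: lim (-6*sin(6*z))/(2*z), still 0/0.
After 2 applications of L'Hôpital's rule the quotient is (-36*cos(6*z))/(2); substituting z = 0 gives -18.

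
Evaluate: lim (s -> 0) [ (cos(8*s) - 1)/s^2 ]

-32

Direct substitution gives 0/0.
Apply L'Hôpital: lim (-8*sin(8*s))/(2*s), still 0/0.
After 2 applications of L'Hôpital's rule the quotient is (-64*cos(8*s))/(2); substituting s = 0 gives -32.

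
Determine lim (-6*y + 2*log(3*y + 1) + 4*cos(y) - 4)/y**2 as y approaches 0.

-11

Substitution gives 0/0 (the numerator vanishes to order 2).
Expand each term to order y^2: the coefficient of y^2 in 2·ln(1 + 3y) is -9 and in 4·cos(y) is -2.
Lower-order terms cancel with the polynomial part, so the numerator is (-11)·y^2 + o(y^2), and the limit is (-11)/(1) = -11.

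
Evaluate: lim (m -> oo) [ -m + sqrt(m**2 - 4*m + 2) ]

-2

This has the form ∞ − ∞. Multiply and divide by the conjugate √(m^2 - 4*m + 2) + m.
That gives (-4m + 2) / (√(m^2 - 4*m + 2) + m).
Divide numerator and denominator by m: the limit is -4/(2·1) = -2.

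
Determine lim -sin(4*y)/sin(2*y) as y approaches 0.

Substitution gives 0/0.
Divide numerator and denominator by y: sin(4y)/y → 4 and sin(2y)/y → 2, so the limit is -1·4/2 = -2.

-2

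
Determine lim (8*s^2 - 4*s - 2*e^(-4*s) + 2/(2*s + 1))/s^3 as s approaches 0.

Substitution gives 0/0; apply L'Hôpital's rule 3 times.
After differentiating numerator and denominator 3 times the quotient is (128*e^(-4*s) - 96/(2*s + 1)^4)/(6); at s = 0 this is 16/3.

16/3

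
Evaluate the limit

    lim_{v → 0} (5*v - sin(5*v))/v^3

Direct substitution gives 0/0.
Apply L'Hôpital: lim (5 - 5*cos(5*v))/(3*v^2), still 0/0.
Apply L'Hôpital: lim (25*sin(5*v))/(6*v), still 0/0.
After 3 applications of L'Hôpital's rule the quotient is (125*cos(5*v))/(6); substituting v = 0 gives 125/6.

125/6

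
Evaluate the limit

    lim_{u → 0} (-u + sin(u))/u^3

Direct substitution gives 0/0.
Apply L'Hôpital: lim (cos(u) - 1)/(3*u^2), still 0/0.
Apply L'Hôpital: lim (-sin(u))/(6*u), still 0/0.
After 3 applications of L'Hôpital's rule the quotient is (-cos(u))/(6); substituting u = 0 gives -1/6.

-1/6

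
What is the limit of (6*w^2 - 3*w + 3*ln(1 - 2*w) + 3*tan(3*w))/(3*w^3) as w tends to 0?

19/3

Substitution gives 0/0; apply L'Hôpital's rule 3 times.
After differentiating numerator and denominator 3 times the quotient is (486*tan(3*w)^2/cos(3*w)^2 + 162/cos(3*w)^2 + 48/(2*w - 1)^3)/(18); at w = 0 this is 19/3.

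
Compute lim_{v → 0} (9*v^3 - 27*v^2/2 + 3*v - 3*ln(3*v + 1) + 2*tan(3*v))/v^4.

243/4

Substitution gives 0/0; apply L'Hôpital's rule 4 times.
After differentiating numerator and denominator 4 times the quotient is (3888*tan(3*v)^3/cos(3*v)^2 + 2592*tan(3*v)/cos(3*v)^2 + 1458/(3*v + 1)^4)/(24); at v = 0 this is 243/4.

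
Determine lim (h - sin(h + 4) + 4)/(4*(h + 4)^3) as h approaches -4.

Direct substitution gives 0/0.
Apply L'Hôpital: lim (1 - cos(h + 4))/(12*(h + 4)^2), still 0/0.
Apply L'Hôpital: lim (sin(h + 4))/(24*h + 96), still 0/0.
After 3 applications of L'Hôpital's rule the quotient is (cos(h + 4))/(24); substituting h = -4 gives 1/24.

1/24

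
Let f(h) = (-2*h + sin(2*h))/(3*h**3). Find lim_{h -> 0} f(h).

-4/9

Direct substitution gives 0/0.
Apply L'Hôpital: lim (2*cos(2*h) - 2)/(9*h^2), still 0/0.
Apply L'Hôpital: lim (-4*sin(2*h))/(18*h), still 0/0.
After 3 applications of L'Hôpital's rule the quotient is (-8*cos(2*h))/(18); substituting h = 0 gives -4/9.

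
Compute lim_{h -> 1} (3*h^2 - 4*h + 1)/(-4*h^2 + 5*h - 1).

-2/3

Direct substitution gives 0/0, so factor. Both numerator and denominator have (h - 1) as a factor.
After cancelling, the expression reduces to (3*h - 1)/(1 - 4*h).
Substituting h = 1 gives -2/3.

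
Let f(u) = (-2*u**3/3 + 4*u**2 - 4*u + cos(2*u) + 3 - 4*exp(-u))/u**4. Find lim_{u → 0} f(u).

Substitution gives 0/0; apply L'Hôpital's rule 4 times.
After differentiating numerator and denominator 4 times the quotient is (16*cos(2*u) - 4*e^(-u))/(24); at u = 0 this is 1/2.

1/2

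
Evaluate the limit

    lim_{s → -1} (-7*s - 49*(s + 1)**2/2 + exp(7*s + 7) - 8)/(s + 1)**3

343/6

Direct substitution gives 0/0.
Apply L'Hôpital: lim (-49*s + 7*e^(7*s + 7) - 56)/(3*(s + 1)^2), still 0/0.
Apply L'Hôpital: lim (49*e^(7*s + 7) - 49)/(6*s + 6), still 0/0.
After 3 applications of L'Hôpital's rule the quotient is (343*e^(7*s + 7))/(6); substituting s = -1 gives 343/6.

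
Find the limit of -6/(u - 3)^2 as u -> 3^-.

As u → 3⁻, (u - 3) → 0⁻, so (u - 3)^2 → 0⁺ and -6/(u - 3)^2 → -∞.

-∞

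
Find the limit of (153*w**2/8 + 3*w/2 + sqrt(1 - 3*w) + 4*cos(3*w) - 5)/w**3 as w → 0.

-27/16

Substitution gives 0/0; apply L'Hôpital's rule 3 times.
After differentiating numerator and denominator 3 times the quotient is (108*sin(3*w) - 81/(8*(1 - 3*w)^(5/2)))/(6); at w = 0 this is -27/16.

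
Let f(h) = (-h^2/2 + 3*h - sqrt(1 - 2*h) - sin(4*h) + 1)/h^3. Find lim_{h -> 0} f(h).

67/6

Substitution gives 0/0; apply L'Hôpital's rule 3 times.
After differentiating numerator and denominator 3 times the quotient is (64*cos(4*h) + 3/(1 - 2*h)^(5/2))/(6); at h = 0 this is 67/6.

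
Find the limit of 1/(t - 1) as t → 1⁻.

-∞

As t → 1⁻, (t - 1) → 0⁻, so (t - 1)^1 → 0⁻ and 1/(t - 1)^1 → -∞.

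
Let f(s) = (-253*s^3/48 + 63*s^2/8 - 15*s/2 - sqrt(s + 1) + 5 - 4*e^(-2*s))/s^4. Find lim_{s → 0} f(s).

Substitution gives 0/0; apply L'Hôpital's rule 4 times.
After differentiating numerator and denominator 4 times the quotient is (-64*e^(-2*s) + 15/(16*(s + 1)^(7/2)))/(24); at s = 0 this is -1009/384.

-1009/384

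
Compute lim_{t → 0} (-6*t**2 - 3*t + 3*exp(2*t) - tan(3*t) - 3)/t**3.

Substitution gives 0/0 (the numerator vanishes to order 3).
Expand each term to order t^3: the coefficient of t^3 in −tan(3t) is -9 and in 3·e^(2t) is 4.
Lower-order terms cancel with the polynomial part, so the numerator is (-5)·t^3 + o(t^3), and the limit is (-5)/(1) = -5.

-5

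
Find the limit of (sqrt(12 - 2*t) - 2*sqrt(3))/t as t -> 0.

A 0/0 form; rationalise with √(12 - 2t) + √12. This collapses the numerator to -2t, leaving -2/(√(12 - 2t) + √12) → -2/(2√12) = -√(3)/6.

-√(3)/6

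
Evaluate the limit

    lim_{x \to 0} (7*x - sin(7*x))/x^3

Direct substitution gives 0/0.
Apply L'Hôpital: lim (7 - 7*cos(7*x))/(3*x^2), still 0/0.
Apply L'Hôpital: lim (49*sin(7*x))/(6*x), still 0/0.
After 3 applications of L'Hôpital's rule the quotient is (343*cos(7*x))/(6); substituting x = 0 gives 343/6.

343/6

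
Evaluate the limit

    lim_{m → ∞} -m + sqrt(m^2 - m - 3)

-1/2

An ∞ − ∞ form. Rationalising with the conjugate, the difference becomes (-m - 3) / (√(m^2 - m - 3) + m).
For large m the denominator behaves like 2·m, so the quotient tends to -1/2 = -1/2.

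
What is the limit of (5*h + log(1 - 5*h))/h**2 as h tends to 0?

-25/2

Direct substitution gives 0/0.
Apply L'Hôpital: lim (5 - 5/(1 - 5*h))/(2*h), still 0/0.
After 2 applications of L'Hôpital's rule the quotient is (-25/(1 - 5*h)^2)/(2); substituting h = 0 gives -25/2.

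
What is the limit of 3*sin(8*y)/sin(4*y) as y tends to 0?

Substitution gives 0/0.
Divide numerator and denominator by y: sin(8y)/y → 8 and sin(4y)/y → 4, so the limit is 3·8/4 = 6.

6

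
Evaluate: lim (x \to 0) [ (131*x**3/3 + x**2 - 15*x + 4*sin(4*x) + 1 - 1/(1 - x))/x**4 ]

-1

Substitution gives 0/0; apply L'Hôpital's rule 4 times.
After differentiating numerator and denominator 4 times the quotient is (1024*sin(4*x) + 24/(x - 1)^5)/(24); at x = 0 this is -1.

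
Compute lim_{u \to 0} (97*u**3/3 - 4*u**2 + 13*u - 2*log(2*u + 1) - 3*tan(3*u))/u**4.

8

Substitution gives 0/0; apply L'Hôpital's rule 4 times.
After differentiating numerator and denominator 4 times the quotient is (1944*tan(3*u)/cos(3*u)^2 - 5832*tan(3*u)/cos(3*u)^4 + 192/(2*u + 1)^4)/(24); at u = 0 this is 8.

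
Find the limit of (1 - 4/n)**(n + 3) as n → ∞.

Write it as [(1 - 4/n)^n]^(1) · (1 - 4/n)^(3). The bracketed term tends to e^(-4) and the second factor to 1, so the limit is e^(-4).

e^(-4)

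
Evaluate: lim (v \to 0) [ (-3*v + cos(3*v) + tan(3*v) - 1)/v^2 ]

-9/2

Substitution gives 0/0; apply L'Hôpital's rule 2 times.
After differentiating numerator and denominator 2 times the quotient is (-9*cos(3*v) + 18*tan(3*v)/cos(3*v)^2)/(2); at v = 0 this is -9/2.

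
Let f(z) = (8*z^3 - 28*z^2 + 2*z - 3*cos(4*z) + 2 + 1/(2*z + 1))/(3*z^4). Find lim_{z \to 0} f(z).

-16/3

Substitution gives 0/0 (the numerator vanishes to order 4).
Expand each term to order z^4: the coefficient of z^4 in -3·cos(4z) is -32 and in 1/(1 + 2z) is 16.
Lower-order terms cancel with the polynomial part, so the numerator is (-16)·z^4 + o(z^4), and the limit is (-16)/(3) = -16/3.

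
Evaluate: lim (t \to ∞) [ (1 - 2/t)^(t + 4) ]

Write it as [(1 - 2/t)^t]^(1) · (1 - 2/t)^(4). The bracketed term tends to e^(-2) and the second factor to 1, so the limit is e^(-2).

e^(-2)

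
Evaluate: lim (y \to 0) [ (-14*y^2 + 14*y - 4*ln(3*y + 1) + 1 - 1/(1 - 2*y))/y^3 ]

-44

Substitution gives 0/0; apply L'Hôpital's rule 3 times.
After differentiating numerator and denominator 3 times the quotient is (-216/(3*y + 1)^3 - 48/(2*y - 1)^4)/(6); at y = 0 this is -44.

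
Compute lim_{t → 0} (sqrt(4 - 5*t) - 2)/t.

-5/4

Substitution gives 0/0. Multiply numerator and denominator by the conjugate √(4 - 5t) + √4.
The numerator becomes (4 - 5t) − 4 = -5t, so the expression simplifies to -5/(√(4 - 5t) + √4).
Letting t → 0 gives -5/(2√4) = -5/4.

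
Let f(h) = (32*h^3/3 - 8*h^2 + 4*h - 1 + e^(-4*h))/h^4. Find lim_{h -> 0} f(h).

Direct substitution gives 0/0.
Apply L'Hôpital: lim (32*h^2 - 16*h + 4 - 4*e^(-4*h))/(4*h^3), still 0/0.
Apply L'Hôpital: lim (64*h - 16 + 16*e^(-4*h))/(12*h^2), still 0/0.
Apply L'Hôpital: lim (64 - 64*e^(-4*h))/(24*h), still 0/0.
After 4 applications of L'Hôpital's rule the quotient is (256*e^(-4*h))/(24); substituting h = 0 gives 32/3.

32/3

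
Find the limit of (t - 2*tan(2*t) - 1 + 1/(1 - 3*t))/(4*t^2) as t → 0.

Substitution gives 0/0; apply L'Hôpital's rule 2 times.
After differentiating numerator and denominator 2 times the quotient is (-16*tan(2*t)/cos(2*t)^2 - 18/(3*t - 1)^3)/(8); at t = 0 this is 9/4.

9/4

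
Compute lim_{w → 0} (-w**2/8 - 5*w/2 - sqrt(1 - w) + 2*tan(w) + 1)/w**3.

Substitution gives 0/0 (the numerator vanishes to order 3).
Expand each term to order w^3: the coefficient of w^3 in 2·tan(w) is 2/3 and in −√(1 - w) is 1/16.
Lower-order terms cancel with the polynomial part, so the numerator is (35/48)·w^3 + o(w^3), and the limit is (35/48)/(1) = 35/48.

35/48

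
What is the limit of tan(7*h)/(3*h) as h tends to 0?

7/3

Substitution gives 0/0.
Since tan(u)/u → 1 as u → 0, tan(7h)/(7h) → 1 and the limit is 7/3.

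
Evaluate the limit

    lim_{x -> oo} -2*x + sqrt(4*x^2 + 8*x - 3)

2

This has the form ∞ − ∞. Multiply and divide by the conjugate √(4*x^2 + 8*x - 3) + 2x.
That gives (8x - 3) / (√(4*x^2 + 8*x - 3) + 2x).
Divide numerator and denominator by x: the limit is 8/(2·2) = 2.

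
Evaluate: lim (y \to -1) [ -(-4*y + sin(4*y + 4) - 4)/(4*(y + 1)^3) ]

Direct substitution gives 0/0.
Apply L'Hôpital: lim (4*cos(4*y + 4) - 4)/(-12*(y + 1)^2), still 0/0.
Apply L'Hôpital: lim (-16*sin(4*y + 4))/(-24*y - 24), still 0/0.
After 3 applications of L'Hôpital's rule the quotient is (-64*cos(4*y + 4))/(-24); substituting y = -1 gives 8/3.

8/3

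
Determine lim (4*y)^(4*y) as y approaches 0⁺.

Base → 0⁺ and exponent → 0⁺: a 0^0 form.
Take logs: 4y·ln(4y). This is 0·(−∞); rewriting as ln(4y)/(1/(4y)) and applying L'Hôpital gives 0.
Hence the limit is e^0 = 1.

1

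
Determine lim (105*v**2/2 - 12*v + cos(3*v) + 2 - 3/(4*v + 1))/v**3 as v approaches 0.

Substitution gives 0/0 (the numerator vanishes to order 3).
Expand each term to order v^3: the coefficient of v^3 in cos(3v) is 0 and in -3·1/(1 + 4v) is 192.
Lower-order terms cancel with the polynomial part, so the numerator is (192)·v^3 + o(v^3), and the limit is (192)/(1) = 192.

192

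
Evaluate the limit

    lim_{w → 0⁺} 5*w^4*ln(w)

This is a 0·(−∞) form. Rewrite as 5·ln(w) / w^(−4) and apply L'Hôpital:
the derivative quotient is 5·(1/w) / (−4·w^(−5)) = (-5/4)·w^4 → 0.

0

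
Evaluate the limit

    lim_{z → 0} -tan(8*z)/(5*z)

-8/5

Substitution gives 0/0.
Since tan(u)/u → 1 as u → 0, tan(8z)/(8z) → 1 and the limit is 8/(-5) = -8/5.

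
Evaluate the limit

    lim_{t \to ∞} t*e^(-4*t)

Write as t^1/e^{4t}, an ∞/∞ form.
Exponential growth dominates any polynomial, so repeated L'Hôpital (or the standard result) gives 0.

0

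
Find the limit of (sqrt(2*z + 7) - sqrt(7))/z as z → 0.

√(7)/7

Substitution gives 0/0. Multiply numerator and denominator by the conjugate √(7 + 2z) + √7.
The numerator becomes (7 + 2z) − 7 = 2z, so the expression simplifies to 2/(√(7 + 2z) + √7).
Letting z → 0 gives 2/(2√7) = √(7)/7.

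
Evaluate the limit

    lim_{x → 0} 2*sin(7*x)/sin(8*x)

Substitution gives 0/0.
Divide numerator and denominator by x: sin(7x)/x → 7 and sin(8x)/x → 8, so the limit is 2·7/8 = 7/4.

7/4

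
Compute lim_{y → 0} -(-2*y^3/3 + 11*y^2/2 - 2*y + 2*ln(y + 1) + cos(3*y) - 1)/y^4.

Substitution gives 0/0; apply L'Hôpital's rule 4 times.
After differentiating numerator and denominator 4 times the quotient is (81*cos(3*y) - 12/(y + 1)^4)/(-24); at y = 0 this is -23/8.

-23/8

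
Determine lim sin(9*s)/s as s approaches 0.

9

Substitution gives 0/0.
Write it as (9)·sin(9s)/(9s); since sin(u)/u → 1, the limit is 9.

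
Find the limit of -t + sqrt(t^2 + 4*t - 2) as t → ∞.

2

This has the form ∞ − ∞. Multiply and divide by the conjugate √(t^2 + 4*t - 2) + t.
That gives (4t - 2) / (√(t^2 + 4*t - 2) + t).
Divide numerator and denominator by t: the limit is 4/(2·1) = 2.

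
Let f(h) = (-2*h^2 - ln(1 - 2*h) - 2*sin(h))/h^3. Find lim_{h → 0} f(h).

Substitution gives 0/0 (the numerator vanishes to order 3).
Expand each term to order h^3: the coefficient of h^3 in −ln(1 - 2h) is 8/3 and in -2·sin(h) is 1/3.
Lower-order terms cancel with the polynomial part, so the numerator is (3)·h^3 + o(h^3), and the limit is (3)/(1) = 3.

3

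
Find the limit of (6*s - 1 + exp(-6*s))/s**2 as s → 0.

Direct substitution gives 0/0.
Apply L'Hôpital: lim (6 - 6*e^(-6*s))/(2*s), still 0/0.
After 2 applications of L'Hôpital's rule the quotient is (36*e^(-6*s))/(2); substituting s = 0 gives 18.

18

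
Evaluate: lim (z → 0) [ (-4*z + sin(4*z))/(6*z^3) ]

Direct substitution gives 0/0.
Apply L'Hôpital: lim (4*cos(4*z) - 4)/(18*z^2), still 0/0.
Apply L'Hôpital: lim (-16*sin(4*z))/(36*z), still 0/0.
After 3 applications of L'Hôpital's rule the quotient is (-64*cos(4*z))/(36); substituting z = 0 gives -16/9.

-16/9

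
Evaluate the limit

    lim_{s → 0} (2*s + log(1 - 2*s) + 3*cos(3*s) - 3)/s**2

-31/2

Substitution gives 0/0 (the numerator vanishes to order 2).
Expand each term to order s^2: the coefficient of s^2 in ln(1 - 2s) is -2 and in 3·cos(3s) is -27/2.
Lower-order terms cancel with the polynomial part, so the numerator is (-31/2)·s^2 + o(s^2), and the limit is (-31/2)/(1) = -31/2.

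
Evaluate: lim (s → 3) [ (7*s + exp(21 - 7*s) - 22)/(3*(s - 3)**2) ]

Direct substitution gives 0/0.
Apply L'Hôpital: lim (7 - 7*e^(21 - 7*s))/(6*s - 18), still 0/0.
After 2 applications of L'Hôpital's rule the quotient is (49*e^(21 - 7*s))/(6); substituting s = 3 gives 49/6.

49/6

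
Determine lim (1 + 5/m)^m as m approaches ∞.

Write it as [(1 + 5/m)^m]^(1) · (1 + 5/m)^(0). The bracketed term tends to e^(5) and the second factor to 1, so the limit is e^(5).

e^(5)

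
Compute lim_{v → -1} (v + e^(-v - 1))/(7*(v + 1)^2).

Direct substitution gives 0/0.
Apply L'Hôpital: lim (1 - e^(-v - 1))/(14*v + 14), still 0/0.
After 2 applications of L'Hôpital's rule the quotient is (e^(-v - 1))/(14); substituting v = -1 gives 1/14.

1/14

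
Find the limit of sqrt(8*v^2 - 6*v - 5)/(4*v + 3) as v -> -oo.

-√(2)/2

For large |v|, √(8*v^2 - 6*v - 5) ≈ √8·|v| and the denominator ≈ 4v.
Since v → −∞, |v| = −v, giving −√8/(4) = -√(2)/2.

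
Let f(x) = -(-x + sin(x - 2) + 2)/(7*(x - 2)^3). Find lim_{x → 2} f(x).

1/42

Direct substitution gives 0/0.
Apply L'Hôpital: lim (cos(x - 2) - 1)/(-21*(x - 2)^2), still 0/0.
Apply L'Hôpital: lim (-sin(x - 2))/(84 - 42*x), still 0/0.
After 3 applications of L'Hôpital's rule the quotient is (-cos(x - 2))/(-42); substituting x = 2 gives 1/42.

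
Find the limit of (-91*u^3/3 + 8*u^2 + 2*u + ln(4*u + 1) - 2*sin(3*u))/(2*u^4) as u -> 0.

-32

Substitution gives 0/0; apply L'Hôpital's rule 4 times.
After differentiating numerator and denominator 4 times the quotient is (-162*sin(3*u) - 1536/(4*u + 1)^4)/(48); at u = 0 this is -32.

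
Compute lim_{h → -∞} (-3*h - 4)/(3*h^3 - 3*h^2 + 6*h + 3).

0

The denominator has degree 3 and the numerator degree 1. Dividing numerator and denominator by h^3 sends every term to 0 except the leading denominator term, so the limit is 0.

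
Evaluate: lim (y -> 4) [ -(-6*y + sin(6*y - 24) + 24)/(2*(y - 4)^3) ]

Direct substitution gives 0/0.
Apply L'Hôpital: lim (6*cos(6*y - 24) - 6)/(-6*(y - 4)^2), still 0/0.
Apply L'Hôpital: lim (-36*sin(6*y - 24))/(48 - 12*y), still 0/0.
After 3 applications of L'Hôpital's rule the quotient is (-216*cos(6*y - 24))/(-12); substituting y = 4 gives 18.

18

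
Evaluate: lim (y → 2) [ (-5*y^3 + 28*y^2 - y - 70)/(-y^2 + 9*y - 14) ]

51/5

Since y = 2 makes numerator and denominator zero, (y - 2) divides both.
Cancelling it gives (-5*y^2 + 18*y + 35)/(7 - y); now plug in y = 2 to get 51/5.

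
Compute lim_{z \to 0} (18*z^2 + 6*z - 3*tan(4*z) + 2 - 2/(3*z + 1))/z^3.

Substitution gives 0/0; apply L'Hôpital's rule 3 times.
After differentiating numerator and denominator 3 times the quotient is (-768*tan(4*z)^2/cos(4*z)^2 - 384/cos(4*z)^4 + 324/(3*z + 1)^4)/(6); at z = 0 this is -10.

-10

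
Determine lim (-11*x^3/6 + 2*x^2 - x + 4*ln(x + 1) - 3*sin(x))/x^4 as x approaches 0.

-1

Substitution gives 0/0 (the numerator vanishes to order 4).
Expand each term to order x^4: the coefficient of x^4 in 4·ln(1 + x) is -1 and in -3·sin(x) is 0.
Lower-order terms cancel with the polynomial part, so the numerator is (-1)·x^4 + o(x^4), and the limit is (-1)/(1) = -1.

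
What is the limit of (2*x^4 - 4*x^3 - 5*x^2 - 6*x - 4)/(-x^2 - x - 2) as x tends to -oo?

-∞

The numerator has higher degree (4 > 2); the quotient behaves like (2/(-1))·x^2 for large |x|.
As x → −∞ this diverges to -∞.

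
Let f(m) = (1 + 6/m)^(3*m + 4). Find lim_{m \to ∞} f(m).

e^(18)

The base → 1 and the exponent → ∞: a 1^∞ form.
Take logarithms: (3m + 4)·ln(1 + 6/m). Since ln(1+u) ~ u for small u, this behaves like (3m)·(6/m) → 18.
So the limit is e^(18).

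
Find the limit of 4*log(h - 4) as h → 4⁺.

As h → 4⁺, h - 4 → 0⁺ and ln(h - 4) → −∞.
Multiplying by 4 gives -∞.

-∞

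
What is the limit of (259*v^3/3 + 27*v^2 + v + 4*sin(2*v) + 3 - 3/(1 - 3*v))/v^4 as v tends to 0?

-243

Substitution gives 0/0; apply L'Hôpital's rule 4 times.
After differentiating numerator and denominator 4 times the quotient is (64*sin(2*v) + 5832/(3*v - 1)^5)/(24); at v = 0 this is -243.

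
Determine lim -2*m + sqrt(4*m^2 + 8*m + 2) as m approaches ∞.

2

An ∞ − ∞ form. Rationalising with the conjugate, the difference becomes (8m + 2) / (√(4*m^2 + 8*m + 2) + 2m).
For large m the denominator behaves like 2·2m, so the quotient tends to 8/4 = 2.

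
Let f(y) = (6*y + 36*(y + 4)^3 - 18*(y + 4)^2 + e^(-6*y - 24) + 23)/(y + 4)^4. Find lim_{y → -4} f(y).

Direct substitution gives 0/0.
Apply L'Hôpital: lim (-36*y + 108*(y + 4)^2 - 6*e^(-6*y - 24) - 138)/(4*(y + 4)^3), still 0/0.
Apply L'Hôpital: lim (216*y + 36*e^(-6*y - 24) + 828)/(12*(y + 4)^2), still 0/0.
Apply L'Hôpital: lim (216 - 216*e^(-6*y - 24))/(24*y + 96), still 0/0.
After 4 applications of L'Hôpital's rule the quotient is (1296*e^(-6*y - 24))/(24); substituting y = -4 gives 54.

54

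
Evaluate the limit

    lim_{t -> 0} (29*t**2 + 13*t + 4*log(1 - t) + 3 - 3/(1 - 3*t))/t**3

-247/3

Substitution gives 0/0 (the numerator vanishes to order 3).
Expand each term to order t^3: the coefficient of t^3 in 4·ln(1 - t) is -4/3 and in -3·1/(1 - 3t) is -81.
Lower-order terms cancel with the polynomial part, so the numerator is (-247/3)·t^3 + o(t^3), and the limit is (-247/3)/(1) = -247/3.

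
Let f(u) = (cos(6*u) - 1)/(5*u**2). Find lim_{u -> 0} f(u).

Direct substitution gives 0/0.
Apply L'Hôpital: lim (-6*sin(6*u))/(10*u), still 0/0.
After 2 applications of L'Hôpital's rule the quotient is (-36*cos(6*u))/(10); substituting u = 0 gives -18/5.

-18/5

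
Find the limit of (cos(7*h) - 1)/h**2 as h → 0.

-49/2

Direct substitution gives 0/0.
Apply L'Hôpital: lim (-7*sin(7*h))/(2*h), still 0/0.
After 2 applications of L'Hôpital's rule the quotient is (-49*cos(7*h))/(2); substituting h = 0 gives -49/2.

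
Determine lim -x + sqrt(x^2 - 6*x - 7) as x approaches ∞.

An ∞ − ∞ form. Rationalising with the conjugate, the difference becomes (-6x - 7) / (√(x^2 - 6*x - 7) + x).
For large x the denominator behaves like 2·x, so the quotient tends to -6/2 = -3.

-3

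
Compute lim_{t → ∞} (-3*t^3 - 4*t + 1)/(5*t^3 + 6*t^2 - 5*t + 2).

-3/5

Numerator and denominator both have degree 3.
Dividing every term by t^3, all lower-order terms vanish and the limit is the ratio of leading coefficients, -3/(5) = -3/5.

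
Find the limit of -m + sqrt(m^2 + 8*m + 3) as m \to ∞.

This has the form ∞ − ∞. Multiply and divide by the conjugate √(m^2 + 8*m + 3) + m.
That gives (8m + 3) / (√(m^2 + 8*m + 3) + m).
Divide numerator and denominator by m: the limit is 8/(2·1) = 4.

4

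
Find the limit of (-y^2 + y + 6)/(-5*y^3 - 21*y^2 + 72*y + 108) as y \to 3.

Direct substitution gives 0/0, so factor. Both numerator and denominator have (y - 3) as a factor.
After cancelling, the expression reduces to (-y - 2)/(-5*y^2 - 36*y - 36).
Substituting y = 3 gives 5/189.

5/189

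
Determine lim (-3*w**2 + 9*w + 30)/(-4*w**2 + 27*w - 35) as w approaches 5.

21/13

Direct substitution gives 0/0, so factor. Both numerator and denominator have (w - 5) as a factor.
After cancelling, the expression reduces to (-3*w - 6)/(7 - 4*w).
Substituting w = 5 gives 21/13.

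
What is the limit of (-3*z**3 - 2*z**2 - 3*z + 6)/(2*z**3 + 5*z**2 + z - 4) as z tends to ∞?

-3/2

Numerator and denominator both have degree 3.
Dividing every term by z^3, all lower-order terms vanish and the limit is the ratio of leading coefficients, -3/(2) = -3/2.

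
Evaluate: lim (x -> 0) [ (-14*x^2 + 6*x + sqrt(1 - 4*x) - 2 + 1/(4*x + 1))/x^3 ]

Substitution gives 0/0; apply L'Hôpital's rule 3 times.
After differentiating numerator and denominator 3 times the quotient is (-384/(4*x + 1)^4 - 24/(1 - 4*x)^(5/2))/(6); at x = 0 this is -68.

-68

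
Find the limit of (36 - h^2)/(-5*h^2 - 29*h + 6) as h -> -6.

Direct substitution gives 0/0, so factor. Both numerator and denominator have (h + 6) as a factor.
After cancelling, the expression reduces to (6 - h)/(1 - 5*h).
Substituting h = -6 gives 12/31.

12/31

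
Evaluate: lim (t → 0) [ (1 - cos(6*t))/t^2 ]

18

Substitution gives 0/0.
Use (1 − cos u)/u² → 1/2 with u = 6t: the limit is 6²/(2·1) = 18.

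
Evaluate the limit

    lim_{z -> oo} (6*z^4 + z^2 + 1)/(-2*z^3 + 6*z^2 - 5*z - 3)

-∞

The numerator has higher degree (4 > 3); the quotient behaves like (6/(-2))·z^1 for large |z|.
As z → +∞ this diverges to -∞.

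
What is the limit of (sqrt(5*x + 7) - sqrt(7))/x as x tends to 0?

A 0/0 form; rationalise with √(7 + 5x) + √7. This collapses the numerator to 5x, leaving 5/(√(7 + 5x) + √7) → 5/(2√7) = 5*√(7)/14.

5*√(7)/14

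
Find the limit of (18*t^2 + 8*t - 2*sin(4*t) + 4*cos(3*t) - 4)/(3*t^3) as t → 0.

Substitution gives 0/0 (the numerator vanishes to order 3).
Expand each term to order t^3: the coefficient of t^3 in -2·sin(4t) is 64/3 and in 4·cos(3t) is 0.
Lower-order terms cancel with the polynomial part, so the numerator is (64/3)·t^3 + o(t^3), and the limit is (64/3)/(3) = 64/9.

64/9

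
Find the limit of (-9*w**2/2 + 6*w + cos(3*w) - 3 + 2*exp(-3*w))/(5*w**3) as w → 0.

Substitution gives 0/0 (the numerator vanishes to order 3).
Expand each term to order w^3: the coefficient of w^3 in 2·e^(-3w) is -9 and in cos(3w) is 0.
Lower-order terms cancel with the polynomial part, so the numerator is (-9)·w^3 + o(w^3), and the limit is (-9)/(5) = -9/5.

-9/5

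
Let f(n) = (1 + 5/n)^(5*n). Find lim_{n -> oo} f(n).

Let L be the limit and take ln: ln L = lim (5n)·ln(1 + 5/n) = lim (5n)·(5/n + O(1/n²)) = 25.
Hence L = e^(25).

e^(25)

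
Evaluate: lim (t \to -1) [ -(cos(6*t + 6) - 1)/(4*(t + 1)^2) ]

9/2

Direct substitution gives 0/0.
Apply L'Hôpital: lim (-6*sin(6*t + 6))/(-8*t - 8), still 0/0.
After 2 applications of L'Hôpital's rule the quotient is (-36*cos(6*t + 6))/(-8); substituting t = -1 gives 9/2.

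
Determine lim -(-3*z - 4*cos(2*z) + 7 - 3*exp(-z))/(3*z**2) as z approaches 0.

Substitution gives 0/0; apply L'Hôpital's rule 2 times.
After differentiating numerator and denominator 2 times the quotient is (16*cos(2*z) - 3*e^(-z))/(-6); at z = 0 this is -13/6.

-13/6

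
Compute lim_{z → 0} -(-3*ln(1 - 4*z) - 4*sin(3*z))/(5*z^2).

Substitution gives 0/0 (the numerator vanishes to order 2).
Expand each term to order z^2: the coefficient of z^2 in -3·ln(1 - 4z) is 24 and in -4·sin(3z) is 0.
Lower-order terms cancel with the polynomial part, so the numerator is (24)·z^2 + o(z^2), and the limit is (24)/(-5) = -24/5.

-24/5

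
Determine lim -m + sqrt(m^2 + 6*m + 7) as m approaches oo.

This has the form ∞ − ∞. Multiply and divide by the conjugate √(m^2 + 6*m + 7) + m.
That gives (6m + 7) / (√(m^2 + 6*m + 7) + m).
Divide numerator and denominator by m: the limit is 6/(2·1) = 3.

3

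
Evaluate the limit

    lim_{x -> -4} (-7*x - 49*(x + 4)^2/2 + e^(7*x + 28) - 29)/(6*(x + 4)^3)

343/36

Direct substitution gives 0/0.
Apply L'Hôpital: lim (-49*x + 7*e^(7*x + 28) - 203)/(18*(x + 4)^2), still 0/0.
Apply L'Hôpital: lim (49*e^(7*x + 28) - 49)/(36*x + 144), still 0/0.
After 3 applications of L'Hôpital's rule the quotient is (343*e^(7*x + 28))/(36); substituting x = -4 gives 343/36.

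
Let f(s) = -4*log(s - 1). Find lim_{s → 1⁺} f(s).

As s → 1⁺, s - 1 → 0⁺ and ln(s - 1) → −∞.
Multiplying by -4 gives ∞.

∞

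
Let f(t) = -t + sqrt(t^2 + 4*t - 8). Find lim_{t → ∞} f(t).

This has the form ∞ − ∞. Multiply and divide by the conjugate √(t^2 + 4*t - 8) + t.
That gives (4t - 8) / (√(t^2 + 4*t - 8) + t).
Divide numerator and denominator by t: the limit is 4/(2·1) = 2.

2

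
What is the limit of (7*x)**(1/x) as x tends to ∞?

1

Base → ∞ and exponent → 0: an ∞^0 form.
Take logs: (1/x)·ln(7·x^1) = (ln 7 + 1·ln x)/x → 0.
So the limit is e^0 = 1.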